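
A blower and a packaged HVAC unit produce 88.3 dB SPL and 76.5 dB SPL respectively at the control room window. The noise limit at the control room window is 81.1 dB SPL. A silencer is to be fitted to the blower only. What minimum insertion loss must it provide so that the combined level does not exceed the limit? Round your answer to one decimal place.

Everything except the blower sums to 10^(76.5/10) = 4.467e+07 in linear terms, 76.50 dB SPL.
To meet 81.1 dB SPL overall, the treated blower may contribute at most 10^(81.1/10) − 4.467e+07 = 8.416e+07, i.e. 79.25 dB SPL.
So the blower must be reduced from 88.3 to 79.25 dB SPL: IL = 9.05 dB.

9.0 dB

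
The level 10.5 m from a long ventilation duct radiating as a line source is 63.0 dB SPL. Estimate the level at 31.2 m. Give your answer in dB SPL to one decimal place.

58.3 dB SPL

For a line source, L₂ = L₁ − 10·log₁₀(r₂/r₁).
L₂ = 63.0 − 10·log₁₀(31.2/10.5) = 63.0 − 4.730 = 58.27 dB SPL.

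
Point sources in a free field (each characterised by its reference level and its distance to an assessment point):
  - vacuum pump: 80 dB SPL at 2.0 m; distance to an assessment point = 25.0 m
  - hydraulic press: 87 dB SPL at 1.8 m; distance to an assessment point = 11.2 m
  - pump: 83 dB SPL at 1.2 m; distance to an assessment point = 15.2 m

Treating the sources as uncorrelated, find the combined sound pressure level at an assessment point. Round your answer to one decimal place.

Propagate each source to the receiver with L = L_ref − 20·log₁₀(r/r_ref), then add intensities.
vacuum pump: 80 − 20·log₁₀(25.0/2.0) = 80 − 21.94 = 58.06 dB SPL.
hydraulic press: 87 − 20·log₁₀(11.2/1.8) = 87 − 15.88 = 71.12 dB SPL.
pump: 83 − 20·log₁₀(15.2/1.2) = 83 − 22.05 = 60.95 dB SPL.
Σ 10^(L/10) = 1.483e+07 → L_total = 10·log₁₀(1.483e+07) = 71.71 dB SPL.

71.7 dB SPL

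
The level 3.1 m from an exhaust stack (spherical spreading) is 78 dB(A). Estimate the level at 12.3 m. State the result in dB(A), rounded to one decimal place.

For a point source, L₂ = L₁ − 20·log₁₀(r₂/r₁).
L₂ = 78 − 20·log₁₀(12.3/3.1) = 78 − 11.971 = 66.03 dB(A).

66.0 dB(A)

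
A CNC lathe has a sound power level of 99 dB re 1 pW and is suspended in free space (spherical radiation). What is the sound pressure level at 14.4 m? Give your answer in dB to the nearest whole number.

L_p = L_w − 10·log₁₀(4π·r²) with r = 14.4 m.
4π·r² = 2606 m², 10·log₁₀ of that is 34.159 dB.
L_p = 99 − 34.159 = 64.84 dB.

65 dB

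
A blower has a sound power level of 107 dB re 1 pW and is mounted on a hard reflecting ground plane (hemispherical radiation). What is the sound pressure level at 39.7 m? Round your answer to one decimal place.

L_p = L_w − 10·log₁₀(2π·r²) with r = 39.7 m.
2π·r² = 9903 m², 10·log₁₀ of that is 39.958 dB.
L_p = 107 − 39.958 = 67.04 dB.

67.0 dB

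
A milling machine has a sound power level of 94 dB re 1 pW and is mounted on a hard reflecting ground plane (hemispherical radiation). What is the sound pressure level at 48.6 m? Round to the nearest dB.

52 dB

L_p = L_w − 10·log₁₀(2π·r²) with r = 48.6 m.
2π·r² = 1.484e+04 m², 10·log₁₀ of that is 41.715 dB.
L_p = 94 − 41.715 = 52.29 dB.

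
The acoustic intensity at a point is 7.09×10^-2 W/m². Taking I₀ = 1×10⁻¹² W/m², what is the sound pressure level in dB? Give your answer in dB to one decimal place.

108.5 dB

L = 10·log₁₀(I/I₀) = 10·log₁₀(7.09×10^-2/10⁻¹²) = 10·log₁₀(7.09×10^10).
L = 10·(0.8506 + 10) = 108.51 dB.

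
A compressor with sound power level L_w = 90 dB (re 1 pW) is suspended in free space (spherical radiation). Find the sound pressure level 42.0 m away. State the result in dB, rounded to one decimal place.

46.5 dB

L_p = L_w − 10·log₁₀(4π·r²) with r = 42.0 m.
4π·r² = 2.217e+04 m², 10·log₁₀ of that is 43.457 dB.
L_p = 90 − 43.457 = 46.54 dB.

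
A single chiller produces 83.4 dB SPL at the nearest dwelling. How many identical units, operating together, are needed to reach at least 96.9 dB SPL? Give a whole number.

Need L₁ + 10·log₁₀ N ≥ 96.9, i.e. log₁₀ N ≥ 1.35.
N ≥ 10^(13.5/10) = 22.387, so N = 23.

23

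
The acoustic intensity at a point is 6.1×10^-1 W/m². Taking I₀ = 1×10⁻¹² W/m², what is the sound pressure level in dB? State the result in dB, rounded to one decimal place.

Dividing by I₀ shifts the exponent by 12: I/I₀ = 6.1×10^11.
L = 10·(0.7853 + 11) = 117.85 dB.

117.9 dB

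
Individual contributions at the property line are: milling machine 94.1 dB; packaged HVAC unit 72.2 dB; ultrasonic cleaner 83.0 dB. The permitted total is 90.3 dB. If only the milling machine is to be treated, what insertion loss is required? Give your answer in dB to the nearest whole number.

5 dB

Fixed contribution from the other sources: Σ 10^(L/10) = 10^(72.2/10) + 10^(83.0/10) = 2.161e+08 (83.35 dB).
The limit corresponds to 10^(90.3/10) = 1.072e+09; subtracting the fixed part leaves 8.554e+08 for the milling machine, i.e. 89.32 dB.
Required insertion loss = 94.1 − 89.32 = 4.78 dB.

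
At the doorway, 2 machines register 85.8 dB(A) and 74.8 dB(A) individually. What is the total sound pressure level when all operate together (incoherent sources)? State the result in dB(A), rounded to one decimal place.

86.1 dB(A)

Incoherent sources combine by intensity addition: L_total = 10·log₁₀(Σ 10^(L_i/10)).
Σ 10^(L/10) = 10^(85.8/10) + 10^(74.8/10) = 4.104e+08.
L_total = 10·log₁₀(4.104e+08) = 86.13 dB(A).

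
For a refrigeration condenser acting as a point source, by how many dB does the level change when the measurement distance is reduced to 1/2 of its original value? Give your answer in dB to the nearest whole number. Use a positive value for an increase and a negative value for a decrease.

+6 dB

With spherical spreading the level changes by −20·log₁₀(r₂/r₁).
ΔL = −20·log₁₀(0.5) = +6.02 dB.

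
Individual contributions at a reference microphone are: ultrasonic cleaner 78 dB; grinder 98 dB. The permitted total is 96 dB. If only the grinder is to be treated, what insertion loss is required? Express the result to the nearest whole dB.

2 dB

Everything except the grinder sums to 10^(78/10) = 6.310e+07 in linear terms, 78.00 dB.
To meet 96 dB overall, the treated grinder may contribute at most 10^(96/10) − 6.310e+07 = 3.918e+09, i.e. 95.93 dB.
So the grinder must be reduced from 98 to 95.93 dB: IL = 2.07 dB.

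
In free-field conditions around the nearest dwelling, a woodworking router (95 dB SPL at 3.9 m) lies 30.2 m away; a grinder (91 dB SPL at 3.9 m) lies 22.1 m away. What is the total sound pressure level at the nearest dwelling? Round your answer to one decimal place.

Apply inverse-square spreading to bring every level to the receiver, then sum 10^(L/10).
woodworking router: 95 − 20·log₁₀(30.2/3.9) = 95 − 17.78 = 77.22 dB SPL.
grinder: 91 − 20·log₁₀(22.1/3.9) = 91 − 15.07 = 75.93 dB SPL.
Σ 10^(L/10) = 9.194e+07 → L_total = 10·log₁₀(9.194e+07) = 79.64 dB SPL.

79.6 dB SPL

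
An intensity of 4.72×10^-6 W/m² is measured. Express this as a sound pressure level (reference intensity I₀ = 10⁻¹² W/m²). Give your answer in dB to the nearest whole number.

67 dB

I/I₀ = 4.72×10^-6/10⁻¹² = 4.72×10^6, and L = 10·log₁₀(I/I₀).
L = 10·(0.6739 + 6) = 66.74 dB.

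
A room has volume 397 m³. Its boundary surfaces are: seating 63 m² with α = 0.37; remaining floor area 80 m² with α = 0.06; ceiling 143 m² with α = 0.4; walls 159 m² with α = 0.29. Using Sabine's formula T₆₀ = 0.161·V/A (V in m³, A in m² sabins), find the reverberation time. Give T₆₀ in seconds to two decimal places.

0.49 s

A = Σ Sᵢαᵢ = 63·0.37 + 80·0.06 + 143·0.4 + 159·0.29 = 131.42 m².
T₆₀ = 0.161 × 397 / 131.42 = 0.486 s.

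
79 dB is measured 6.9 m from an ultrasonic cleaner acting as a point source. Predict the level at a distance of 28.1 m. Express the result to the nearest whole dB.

Spherical spreading from a point source gives a 20·log₁₀(r₂/r₁) drop.
L₂ = 79 − 20·log₁₀(28.1/6.9) = 79 − 12.197 = 66.80 dB.

67 dB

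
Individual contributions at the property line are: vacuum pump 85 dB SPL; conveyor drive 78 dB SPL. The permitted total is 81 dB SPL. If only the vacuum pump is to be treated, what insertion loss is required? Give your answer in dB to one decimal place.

Fixed contribution from the other source: Σ 10^(L/10) = 10^(78/10) = 6.310e+07 (78.00 dB SPL).
To meet 81 dB SPL overall, the treated vacuum pump may contribute at most 10^(81/10) − 6.310e+07 = 6.280e+07, i.e. 77.98 dB SPL.
Required insertion loss = 85 − 77.98 = 7.02 dB.

7.0 dB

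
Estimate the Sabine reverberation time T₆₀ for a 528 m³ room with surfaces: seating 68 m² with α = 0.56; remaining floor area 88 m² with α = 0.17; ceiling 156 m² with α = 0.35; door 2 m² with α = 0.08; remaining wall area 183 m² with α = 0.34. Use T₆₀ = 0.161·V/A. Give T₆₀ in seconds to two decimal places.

0.50 s

Total absorption A = 68·0.56 + 88·0.17 + 156·0.35 + 2·0.08 + 183·0.34 = 170.02 m² sabins.
T₆₀ = 0.161 × 528 / 170.02 = 0.500 s.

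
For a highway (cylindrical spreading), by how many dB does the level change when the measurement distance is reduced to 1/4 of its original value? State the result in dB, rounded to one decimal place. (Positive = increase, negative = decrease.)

+6.0 dB

Line-source spreading: ΔL = −10·log₁₀(r₂/r₁).
ΔL = −10·log₁₀(0.25) = +6.02 dB.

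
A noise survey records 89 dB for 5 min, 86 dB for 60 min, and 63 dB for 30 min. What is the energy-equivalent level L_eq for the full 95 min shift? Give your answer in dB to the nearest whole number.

85 dB

L_eq = 10·log₁₀[(1/T)·Σ tᵢ·10^(Lᵢ/10)] with T = 95 min.
Σ tᵢ·10^(Lᵢ/10) = 5·10^(89/10) + 60·10^(86/10) + 30·10^(63/10) = 2.792e+10.
L_eq = 10·log₁₀(2.792e+10/95) = 84.68 dB.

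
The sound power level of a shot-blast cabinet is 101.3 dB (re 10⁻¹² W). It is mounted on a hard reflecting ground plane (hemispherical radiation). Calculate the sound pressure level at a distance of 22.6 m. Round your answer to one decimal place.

66.2 dB

L_p = L_w − 10·log₁₀(2π·r²) with r = 22.6 m.
2π·r² = 3209 m², 10·log₁₀ of that is 35.064 dB.
L_p = 101.3 − 35.064 = 66.24 dB.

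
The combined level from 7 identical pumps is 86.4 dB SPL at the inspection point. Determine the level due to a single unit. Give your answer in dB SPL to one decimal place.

77.9 dB SPL

Dividing the total intensity by 7 lowers the level by 10·log₁₀ 7 = 8.451 dB: L₁ = 86.4 − 8.451.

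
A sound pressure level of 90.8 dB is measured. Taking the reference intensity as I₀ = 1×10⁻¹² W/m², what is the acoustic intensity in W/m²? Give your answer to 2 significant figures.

I = I₀·10^(L/10) = 10⁻¹² × 10^(90.8/10) = 10^(-2.920).

0.0012 W/m²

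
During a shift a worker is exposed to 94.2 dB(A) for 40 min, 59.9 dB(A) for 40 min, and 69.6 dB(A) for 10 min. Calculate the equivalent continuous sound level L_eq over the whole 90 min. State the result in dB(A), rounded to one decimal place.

90.7 dB(A)

Weight each interval's intensity by its duration and average over T = 90 min:
Σ tᵢ·10^(Lᵢ/10) = 40·10^(94.2/10) + 40·10^(59.9/10) + 10·10^(69.6/10) = 1.053e+11.
L_eq = 10·log₁₀(1.053e+11/90) = 90.68 dB(A).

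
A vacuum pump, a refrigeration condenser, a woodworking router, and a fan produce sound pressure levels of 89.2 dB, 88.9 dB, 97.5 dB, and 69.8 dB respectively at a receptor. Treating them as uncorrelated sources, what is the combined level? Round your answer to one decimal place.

Incoherent sources combine by intensity addition: L_total = 10·log₁₀(Σ 10^(L_i/10)).
Σ 10^(L/10) = 10^(89.2/10) + 10^(88.9/10) + 10^(97.5/10) + 10^(69.8/10) = 7.241e+09.
L_total = 10·log₁₀(7.241e+09) = 98.60 dB.

98.6 dB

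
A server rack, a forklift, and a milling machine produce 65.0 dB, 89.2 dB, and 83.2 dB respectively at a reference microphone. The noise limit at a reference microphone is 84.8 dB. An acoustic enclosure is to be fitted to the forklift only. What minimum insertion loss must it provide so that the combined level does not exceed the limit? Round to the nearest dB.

10 dB

The untreated sources together contribute 10^(65.0/10) + 10^(83.2/10) = 2.121e+08, i.e. 83.27 dB.
The limit corresponds to 10^(84.8/10) = 3.020e+08; subtracting the fixed part leaves 8.990e+07 for the forklift, i.e. 79.54 dB.
So the forklift must be reduced from 89.2 to 79.54 dB: IL = 9.66 dB.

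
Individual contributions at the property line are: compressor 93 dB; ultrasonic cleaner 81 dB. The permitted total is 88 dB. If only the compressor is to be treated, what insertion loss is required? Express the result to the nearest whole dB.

Everything except the compressor sums to 10^(81/10) = 1.259e+08 in linear terms, 81.00 dB.
The limit corresponds to 10^(88/10) = 6.310e+08; subtracting the fixed part leaves 5.051e+08 for the compressor, i.e. 87.03 dB.
Required insertion loss = 93 − 87.03 = 5.97 dB.

6 dB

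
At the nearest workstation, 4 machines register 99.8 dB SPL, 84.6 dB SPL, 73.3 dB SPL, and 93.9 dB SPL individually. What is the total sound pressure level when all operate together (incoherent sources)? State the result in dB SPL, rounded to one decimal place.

Incoherent sources combine by intensity addition: L_total = 10·log₁₀(Σ 10^(L_i/10)).
Σ 10^(L/10) = 10^(99.8/10) + 10^(84.6/10) + 10^(73.3/10) + 10^(93.9/10) = 1.231e+10.
L_total = 10·log₁₀(1.231e+10) = 100.90 dB SPL.

100.9 dB SPL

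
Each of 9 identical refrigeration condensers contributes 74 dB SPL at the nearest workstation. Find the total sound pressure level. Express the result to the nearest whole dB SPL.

N identical incoherent sources raise the level by 10·log₁₀ N.
L_total = 74 + 10·log₁₀(9) = 74 + 9.542 = 83.54 dB SPL.

84 dB SPL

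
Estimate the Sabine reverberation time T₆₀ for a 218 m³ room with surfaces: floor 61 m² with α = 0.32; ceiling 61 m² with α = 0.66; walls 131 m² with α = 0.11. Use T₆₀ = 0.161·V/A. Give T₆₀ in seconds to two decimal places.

0.47 s

Summing Sᵢαᵢ: 61·0.32 + 61·0.66 + 131·0.11 = 74.19 m².
T₆₀ = 0.161 × 218 / 74.19 = 0.473 s.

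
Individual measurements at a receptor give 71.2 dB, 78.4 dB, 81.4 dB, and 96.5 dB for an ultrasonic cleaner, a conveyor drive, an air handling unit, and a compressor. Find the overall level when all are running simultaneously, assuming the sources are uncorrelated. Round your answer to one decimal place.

Incoherent sources combine by intensity addition: L_total = 10·log₁₀(Σ 10^(L_i/10)).
Σ 10^(L/10) = 10^(71.2/10) + 10^(78.4/10) + 10^(81.4/10) + 10^(96.5/10) = 4.687e+09.
L_total = 10·log₁₀(4.687e+09) = 96.71 dB.

96.7 dB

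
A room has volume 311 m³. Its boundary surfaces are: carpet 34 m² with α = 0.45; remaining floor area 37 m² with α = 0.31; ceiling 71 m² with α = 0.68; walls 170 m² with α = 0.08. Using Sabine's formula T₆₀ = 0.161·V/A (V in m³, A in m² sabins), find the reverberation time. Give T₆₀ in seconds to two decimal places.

0.56 s

A = Σ Sᵢαᵢ = 34·0.45 + 37·0.31 + 71·0.68 + 170·0.08 = 88.65 m².
T₆₀ = 0.161·V/A = 0.161·311/88.65 = 0.565 s.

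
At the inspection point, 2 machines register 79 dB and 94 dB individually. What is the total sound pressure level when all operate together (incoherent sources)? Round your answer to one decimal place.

94.1 dB

For uncorrelated sources the intensities add, so convert each level to linear form, sum, and take 10·log₁₀ of the total.
Σ 10^(L/10) = 10^(79/10) + 10^(94/10) = 2.591e+09.
L_total = 10·log₁₀(2.591e+09) = 94.14 dB.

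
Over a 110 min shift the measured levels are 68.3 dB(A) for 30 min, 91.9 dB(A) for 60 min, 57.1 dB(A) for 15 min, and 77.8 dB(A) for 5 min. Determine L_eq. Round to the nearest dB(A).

89 dB(A)

L_eq = 10·log₁₀[(1/T)·Σ tᵢ·10^(Lᵢ/10)] with T = 110 min.
Σ tᵢ·10^(Lᵢ/10) = 30·10^(68.3/10) + 60·10^(91.9/10) + 15·10^(57.1/10) + 5·10^(77.8/10) = 9.344e+10.
L_eq = 10·log₁₀(9.344e+10/110) = 89.29 dB(A).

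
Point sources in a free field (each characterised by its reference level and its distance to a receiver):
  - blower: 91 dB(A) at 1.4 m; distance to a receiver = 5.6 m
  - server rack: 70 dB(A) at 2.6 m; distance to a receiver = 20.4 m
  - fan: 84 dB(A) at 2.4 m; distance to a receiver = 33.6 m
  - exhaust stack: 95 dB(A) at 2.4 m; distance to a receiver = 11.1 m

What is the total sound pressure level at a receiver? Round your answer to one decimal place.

83.6 dB(A)

First find each source's level at the receiver (point-source: −20·log₁₀(r/r_ref)), then combine on an intensity basis.
blower: 91 − 20·log₁₀(5.6/1.4) = 91 − 12.04 = 78.96 dB(A).
server rack: 70 − 20·log₁₀(20.4/2.6) = 70 − 17.89 = 52.11 dB(A).
fan: 84 − 20·log₁₀(33.6/2.4) = 84 − 22.92 = 61.08 dB(A).
exhaust stack: 95 − 20·log₁₀(11.1/2.4) = 95 − 13.30 = 81.70 dB(A).
Σ 10^(L/10) = 2.280e+08 → L_total = 10·log₁₀(2.280e+08) = 83.58 dB(A).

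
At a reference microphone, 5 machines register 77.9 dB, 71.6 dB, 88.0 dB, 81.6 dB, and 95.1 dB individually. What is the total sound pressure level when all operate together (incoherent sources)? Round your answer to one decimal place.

96.1 dB

Incoherent sources combine by intensity addition: L_total = 10·log₁₀(Σ 10^(L_i/10)).
Σ 10^(L/10) = 10^(77.9/10) + 10^(71.6/10) + 10^(88.0/10) + 10^(81.6/10) + 10^(95.1/10) = 4.088e+09.
L_total = 10·log₁₀(4.088e+09) = 96.11 dB.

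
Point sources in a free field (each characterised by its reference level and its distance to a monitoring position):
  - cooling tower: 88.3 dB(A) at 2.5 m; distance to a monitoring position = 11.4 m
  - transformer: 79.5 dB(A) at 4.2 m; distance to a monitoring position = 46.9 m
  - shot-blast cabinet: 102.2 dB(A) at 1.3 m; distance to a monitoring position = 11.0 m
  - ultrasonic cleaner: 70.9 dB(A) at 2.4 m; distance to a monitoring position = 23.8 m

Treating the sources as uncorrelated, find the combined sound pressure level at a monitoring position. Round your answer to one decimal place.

Propagate each source to the receiver with L = L_ref − 20·log₁₀(r/r_ref), then add intensities.
cooling tower: 88.3 − 20·log₁₀(11.4/2.5) = 88.3 − 13.18 = 75.12 dB(A).
transformer: 79.5 − 20·log₁₀(46.9/4.2) = 79.5 − 20.96 = 58.54 dB(A).
shot-blast cabinet: 102.2 − 20·log₁₀(11.0/1.3) = 102.2 − 18.55 = 83.65 dB(A).
ultrasonic cleaner: 70.9 − 20·log₁₀(23.8/2.4) = 70.9 − 19.93 = 50.97 dB(A).
Σ 10^(L/10) = 2.651e+08 → L_total = 10·log₁₀(2.651e+08) = 84.23 dB(A).

84.2 dB(A)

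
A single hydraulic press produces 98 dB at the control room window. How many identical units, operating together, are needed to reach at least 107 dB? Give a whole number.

N identical sources give L₁ + 10·log₁₀ N, so require 10·log₁₀ N ≥ 107 − 98 = 9.0 dB.
N ≥ 10^(9.0/10) = 7.943, so N = 8.

8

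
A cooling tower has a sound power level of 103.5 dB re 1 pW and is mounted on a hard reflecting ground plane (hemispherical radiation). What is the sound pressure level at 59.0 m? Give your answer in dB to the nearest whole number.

60 dB

The power spreads over a hemisphere of area 2π·r², so L_p = L_w − 10·log₁₀(2π·r²).
2π·r² = 2.187e+04 m², 10·log₁₀ of that is 43.399 dB.
L_p = 103.5 − 43.399 = 60.10 dB.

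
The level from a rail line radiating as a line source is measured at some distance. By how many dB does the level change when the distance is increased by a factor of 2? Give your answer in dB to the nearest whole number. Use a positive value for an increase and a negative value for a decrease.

-3 dB

With cylindrical spreading the level changes by −10·log₁₀(r₂/r₁).
ΔL = −10·log₁₀(2) = -3.01 dB.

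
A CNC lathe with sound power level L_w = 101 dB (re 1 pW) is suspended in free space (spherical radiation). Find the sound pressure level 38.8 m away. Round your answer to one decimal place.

58.2 dB

Free-field spherical radiation: L_p = L_w − 10·log₁₀(4π·r²), r = 38.8 m.
4π·r² = 1.892e+04 m², 10·log₁₀ of that is 42.769 dB.
L_p = 101 − 42.769 = 58.23 dB.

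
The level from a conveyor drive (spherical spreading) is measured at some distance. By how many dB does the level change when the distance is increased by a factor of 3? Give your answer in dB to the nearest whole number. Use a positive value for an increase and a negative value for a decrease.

Point-source spreading: ΔL = −20·log₁₀(r₂/r₁).
ΔL = −20·log₁₀(3) = -9.54 dB.

-10 dB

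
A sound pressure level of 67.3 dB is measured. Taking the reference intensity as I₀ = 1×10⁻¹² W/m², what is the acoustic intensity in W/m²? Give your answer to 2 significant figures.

I = I₀·10^(L/10) = 10⁻¹² × 10^(67.3/10) = 10^(-5.270).

5.4e-06 W/m²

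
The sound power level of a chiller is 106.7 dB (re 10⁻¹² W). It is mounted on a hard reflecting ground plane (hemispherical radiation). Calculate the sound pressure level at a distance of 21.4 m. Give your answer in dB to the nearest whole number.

72 dB

The power spreads over a hemisphere of area 2π·r², so L_p = L_w − 10·log₁₀(2π·r²).
2π·r² = 2877 m², 10·log₁₀ of that is 34.590 dB.
L_p = 106.7 − 34.590 = 72.11 dB.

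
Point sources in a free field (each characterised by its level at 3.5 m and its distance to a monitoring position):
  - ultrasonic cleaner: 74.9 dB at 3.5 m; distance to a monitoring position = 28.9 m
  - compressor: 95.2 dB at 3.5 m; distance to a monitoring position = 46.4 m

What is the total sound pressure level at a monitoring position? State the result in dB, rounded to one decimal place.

72.9 dB

Propagate each source to the receiver with L = L_ref − 20·log₁₀(r/r_ref), then add intensities.
ultrasonic cleaner: 74.9 − 20·log₁₀(28.9/3.5) = 74.9 − 18.34 = 56.56 dB.
compressor: 95.2 − 20·log₁₀(46.4/3.5) = 95.2 − 22.45 = 72.75 dB.
Σ 10^(L/10) = 1.929e+07 → L_total = 10·log₁₀(1.929e+07) = 72.85 dB.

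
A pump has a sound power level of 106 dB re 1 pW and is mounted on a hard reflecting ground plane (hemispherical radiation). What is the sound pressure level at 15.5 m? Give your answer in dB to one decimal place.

L_p = L_w − 10·log₁₀(2π·r²) with r = 15.5 m.
2π·r² = 1510 m², 10·log₁₀ of that is 31.788 dB.
L_p = 106 − 31.788 = 74.21 dB.

74.2 dB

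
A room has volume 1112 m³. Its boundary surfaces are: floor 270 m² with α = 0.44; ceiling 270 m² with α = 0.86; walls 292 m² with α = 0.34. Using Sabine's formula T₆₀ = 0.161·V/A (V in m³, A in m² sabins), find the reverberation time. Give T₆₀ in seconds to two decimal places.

0.40 s

Total absorption A = 270·0.44 + 270·0.86 + 292·0.34 = 450.28 m² sabins.
T₆₀ = 0.161·V/A = 0.161·1112/450.28 = 0.398 s.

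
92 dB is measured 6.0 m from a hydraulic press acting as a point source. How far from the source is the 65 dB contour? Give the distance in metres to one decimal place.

134.3 m

For a point source L₁ − L₂ = 20·log₁₀(r₂/r₁), so r₂ = r₁·10^((L₁−L₂)/20).
r₂ = 6.0·10^((92−65)/20) = 6.0·10^(27.0/20) = 134.32 m.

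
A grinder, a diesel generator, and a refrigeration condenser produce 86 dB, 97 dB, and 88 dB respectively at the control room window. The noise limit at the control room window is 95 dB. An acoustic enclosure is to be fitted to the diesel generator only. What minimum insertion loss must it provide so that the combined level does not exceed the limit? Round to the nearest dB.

Fixed contribution from the other sources: Σ 10^(L/10) = 10^(86/10) + 10^(88/10) = 1.029e+09 (90.12 dB).
The limit corresponds to 10^(95/10) = 3.162e+09; subtracting the fixed part leaves 2.133e+09 for the diesel generator, i.e. 93.29 dB.
Required insertion loss = 97 − 93.29 = 3.71 dB.

4 dB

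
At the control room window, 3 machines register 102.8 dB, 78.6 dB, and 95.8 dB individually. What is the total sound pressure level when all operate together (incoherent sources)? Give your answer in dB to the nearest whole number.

104 dB

For uncorrelated sources the intensities add, so convert each level to linear form, sum, and take 10·log₁₀ of the total.
Σ 10^(L/10) = 10^(102.8/10) + 10^(78.6/10) + 10^(95.8/10) = 2.293e+10.
L_total = 10·log₁₀(2.293e+10) = 103.60 dB.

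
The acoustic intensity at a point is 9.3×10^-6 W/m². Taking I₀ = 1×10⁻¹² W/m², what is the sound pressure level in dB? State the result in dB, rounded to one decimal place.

Dividing by I₀ shifts the exponent by 12: I/I₀ = 9.3×10^6.
L = 10·(0.9685 + 6) = 69.68 dB.

69.7 dB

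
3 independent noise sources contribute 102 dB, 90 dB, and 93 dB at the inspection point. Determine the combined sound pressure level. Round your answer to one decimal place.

102.8 dB

For uncorrelated sources the intensities add, so convert each level to linear form, sum, and take 10·log₁₀ of the total.
Σ 10^(L/10) = 10^(102/10) + 10^(90/10) + 10^(93/10) = 1.884e+10.
L_total = 10·log₁₀(1.884e+10) = 102.75 dB.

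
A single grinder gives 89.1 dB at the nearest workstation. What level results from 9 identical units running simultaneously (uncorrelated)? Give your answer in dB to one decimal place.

98.6 dB

With 9 equal, uncorrelated contributions the intensity is 9× that of one unit, giving a rise of 10·log₁₀ 9.
L_total = 89.1 + 10·log₁₀(9) = 89.1 + 9.542 = 98.64 dB.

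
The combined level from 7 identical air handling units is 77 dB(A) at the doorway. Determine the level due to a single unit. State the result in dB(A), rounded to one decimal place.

68.5 dB(A)

Dividing the total intensity by 7 lowers the level by 10·log₁₀ 7 = 8.451 dB: L₁ = 77 − 8.451.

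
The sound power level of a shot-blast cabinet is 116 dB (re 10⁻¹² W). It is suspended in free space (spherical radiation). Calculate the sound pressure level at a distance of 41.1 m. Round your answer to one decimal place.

72.7 dB

L_p = L_w − 10·log₁₀(4π·r²) with r = 41.1 m.
4π·r² = 2.123e+04 m², 10·log₁₀ of that is 43.269 dB.
L_p = 116 − 43.269 = 72.73 dB.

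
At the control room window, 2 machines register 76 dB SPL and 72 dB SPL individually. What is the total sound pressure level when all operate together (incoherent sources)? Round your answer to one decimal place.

77.5 dB SPL

For uncorrelated sources the intensities add, so convert each level to linear form, sum, and take 10·log₁₀ of the total.
Σ 10^(L/10) = 10^(76/10) + 10^(72/10) = 5.566e+07.
L_total = 10·log₁₀(5.566e+07) = 77.46 dB SPL.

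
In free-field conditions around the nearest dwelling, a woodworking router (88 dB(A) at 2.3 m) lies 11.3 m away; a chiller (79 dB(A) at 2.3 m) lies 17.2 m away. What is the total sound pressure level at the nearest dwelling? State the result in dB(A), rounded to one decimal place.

First find each source's level at the receiver (point-source: −20·log₁₀(r/r_ref)), then combine on an intensity basis.
woodworking router: 88 − 20·log₁₀(11.3/2.3) = 88 − 13.83 = 74.17 dB(A).
chiller: 79 − 20·log₁₀(17.2/2.3) = 79 − 17.48 = 61.52 dB(A).
Σ 10^(L/10) = 2.756e+07 → L_total = 10·log₁₀(2.756e+07) = 74.40 dB(A).

74.4 dB(A)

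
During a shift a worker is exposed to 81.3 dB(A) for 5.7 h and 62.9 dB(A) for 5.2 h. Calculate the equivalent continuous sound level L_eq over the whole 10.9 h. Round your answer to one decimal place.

The energy average is taken in the linear domain: L_eq = 10·log₁₀[(Σ tᵢ·10^(Lᵢ/10))/T], T = 10.9 h.
Σ tᵢ·10^(Lᵢ/10) = 5.7·10^(81.3/10) + 5.2·10^(62.9/10) = 7.790e+08.
L_eq = 10·log₁₀(7.790e+08/10.9) = 78.54 dB(A).

78.5 dB(A)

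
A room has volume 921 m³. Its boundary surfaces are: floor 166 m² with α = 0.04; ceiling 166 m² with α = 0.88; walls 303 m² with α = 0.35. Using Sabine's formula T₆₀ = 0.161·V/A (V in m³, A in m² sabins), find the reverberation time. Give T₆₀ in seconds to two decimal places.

Summing Sᵢαᵢ: 166·0.04 + 166·0.88 + 303·0.35 = 258.77 m².
T₆₀ = 0.161·V/A = 0.161·921/258.77 = 0.573 s.

0.57 s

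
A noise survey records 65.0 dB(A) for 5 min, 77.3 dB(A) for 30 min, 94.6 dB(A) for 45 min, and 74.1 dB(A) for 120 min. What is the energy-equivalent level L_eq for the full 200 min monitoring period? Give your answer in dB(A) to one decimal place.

88.3 dB(A)

Weight each interval's intensity by its duration and average over T = 200 min:
Σ tᵢ·10^(Lᵢ/10) = 5·10^(65.0/10) + 30·10^(77.3/10) + 45·10^(94.6/10) + 120·10^(74.1/10) = 1.345e+11.
L_eq = 10·log₁₀(1.345e+11/200) = 88.28 dB(A).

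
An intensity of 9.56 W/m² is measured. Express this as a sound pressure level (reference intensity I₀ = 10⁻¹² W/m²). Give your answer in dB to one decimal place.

129.8 dB

Dividing by I₀ shifts the exponent by 12: I/I₀ = 9.56×10^12.
L = 10·(0.9805 + 12) = 129.80 dB.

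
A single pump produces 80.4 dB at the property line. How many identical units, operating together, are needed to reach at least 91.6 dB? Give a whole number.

14

The shortfall is 91.6 − 80.4 = 11.2 dB, and N units add 10·log₁₀ N, so need 10·log₁₀ N ≥ 11.2.
N ≥ 10^(11.2/10) = 13.183, so N = 14.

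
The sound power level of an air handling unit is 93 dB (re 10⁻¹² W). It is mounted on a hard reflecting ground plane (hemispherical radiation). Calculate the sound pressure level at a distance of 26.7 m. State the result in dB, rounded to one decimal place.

56.5 dB

L_p = L_w − 10·log₁₀(2π·r²) with r = 26.7 m.
2π·r² = 4479 m², 10·log₁₀ of that is 36.512 dB.
L_p = 93 − 36.512 = 56.49 dB.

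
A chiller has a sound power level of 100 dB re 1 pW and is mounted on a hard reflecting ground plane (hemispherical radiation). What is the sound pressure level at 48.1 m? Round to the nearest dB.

58 dB

The power spreads over a hemisphere of area 2π·r², so L_p = L_w − 10·log₁₀(2π·r²).
2π·r² = 1.454e+04 m², 10·log₁₀ of that is 41.625 dB.
L_p = 100 − 41.625 = 58.38 dB.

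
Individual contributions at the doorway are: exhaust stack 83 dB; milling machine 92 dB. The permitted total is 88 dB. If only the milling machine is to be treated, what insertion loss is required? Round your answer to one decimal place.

Everything except the milling machine sums to 10^(83/10) = 1.995e+08 in linear terms, 83.00 dB.
The limit corresponds to 10^(88/10) = 6.310e+08; subtracting the fixed part leaves 4.314e+08 for the milling machine, i.e. 86.35 dB.
Required insertion loss = 92 − 86.35 = 5.65 dB.

5.7 dB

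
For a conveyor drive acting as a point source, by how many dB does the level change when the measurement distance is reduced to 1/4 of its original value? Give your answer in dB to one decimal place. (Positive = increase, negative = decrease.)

A point source loses 6 dB per doubling of distance; generally ΔL = −20·log₁₀(r₂/r₁).
ΔL = −20·log₁₀(0.25) = +12.04 dB.

+12.0 dB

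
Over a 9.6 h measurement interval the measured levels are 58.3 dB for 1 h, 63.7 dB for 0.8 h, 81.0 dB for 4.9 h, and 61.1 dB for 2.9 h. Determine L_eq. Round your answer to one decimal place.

78.1 dB

L_eq = 10·log₁₀[(1/T)·Σ tᵢ·10^(Lᵢ/10)] with T = 9.6 h.
Σ tᵢ·10^(Lᵢ/10) = 1·10^(58.3/10) + 0.8·10^(63.7/10) + 4.9·10^(81.0/10) + 2.9·10^(61.1/10) = 6.232e+08.
L_eq = 10·log₁₀(6.232e+08/9.6) = 78.12 dB.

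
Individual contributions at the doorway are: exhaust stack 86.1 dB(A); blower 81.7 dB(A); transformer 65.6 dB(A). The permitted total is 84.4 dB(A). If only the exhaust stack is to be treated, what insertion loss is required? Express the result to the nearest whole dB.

Fixed contribution from the other sources: Σ 10^(L/10) = 10^(81.7/10) + 10^(65.6/10) = 1.515e+08 (81.81 dB(A)).
To meet 84.4 dB(A) overall, the treated exhaust stack may contribute at most 10^(84.4/10) − 1.515e+08 = 1.239e+08, i.e. 80.93 dB(A).
Required insertion loss = 86.1 − 80.93 = 5.17 dB.

5 dB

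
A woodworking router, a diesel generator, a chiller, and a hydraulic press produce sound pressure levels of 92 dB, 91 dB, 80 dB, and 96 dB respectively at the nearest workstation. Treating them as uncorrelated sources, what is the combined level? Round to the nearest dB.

Incoherent sources combine by intensity addition: L_total = 10·log₁₀(Σ 10^(L_i/10)).
Σ 10^(L/10) = 10^(92/10) + 10^(91/10) + 10^(80/10) + 10^(96/10) = 6.925e+09.
L_total = 10·log₁₀(6.925e+09) = 98.40 dB.

98 dB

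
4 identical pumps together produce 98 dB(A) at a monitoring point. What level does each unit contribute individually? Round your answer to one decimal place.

92.0 dB(A)

For N identical incoherent sources L_total = L₁ + 10·log₁₀ N, so L₁ = 98 − 10·log₁₀(4) = 98 − 6.021.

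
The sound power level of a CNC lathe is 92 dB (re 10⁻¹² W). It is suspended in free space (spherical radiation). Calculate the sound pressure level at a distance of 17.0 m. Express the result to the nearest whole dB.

The power spreads over a sphere of area 4π·r², so L_p = L_w − 10·log₁₀(4π·r²).
4π·r² = 3632 m², 10·log₁₀ of that is 35.601 dB.
L_p = 92 − 35.601 = 56.40 dB.

56 dB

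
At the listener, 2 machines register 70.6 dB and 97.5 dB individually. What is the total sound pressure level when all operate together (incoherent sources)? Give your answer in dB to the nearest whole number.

Incoherent sources combine by intensity addition: L_total = 10·log₁₀(Σ 10^(L_i/10)).
Σ 10^(L/10) = 10^(70.6/10) + 10^(97.5/10) = 5.635e+09.
L_total = 10·log₁₀(5.635e+09) = 97.51 dB.

98 dB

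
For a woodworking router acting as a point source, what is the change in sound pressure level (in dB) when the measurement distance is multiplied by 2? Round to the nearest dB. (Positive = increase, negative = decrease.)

Point-source spreading: ΔL = −20·log₁₀(r₂/r₁).
ΔL = −20·log₁₀(2) = -6.02 dB.

-6 dB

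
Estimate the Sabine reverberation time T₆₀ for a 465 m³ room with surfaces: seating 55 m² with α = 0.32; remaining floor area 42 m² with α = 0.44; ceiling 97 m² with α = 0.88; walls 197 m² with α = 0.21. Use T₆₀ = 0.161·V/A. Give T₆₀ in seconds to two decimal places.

Total absorption A = 55·0.32 + 42·0.44 + 97·0.88 + 197·0.21 = 162.81 m² sabins.
T₆₀ = 0.161·V/A = 0.161·465/162.81 = 0.460 s.

0.46 s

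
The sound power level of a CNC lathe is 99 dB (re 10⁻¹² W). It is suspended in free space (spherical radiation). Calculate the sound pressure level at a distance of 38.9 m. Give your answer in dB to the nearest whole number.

56 dB

L_p = L_w − 10·log₁₀(4π·r²) with r = 38.9 m.
4π·r² = 1.902e+04 m², 10·log₁₀ of that is 42.791 dB.
L_p = 99 − 42.791 = 56.21 dB.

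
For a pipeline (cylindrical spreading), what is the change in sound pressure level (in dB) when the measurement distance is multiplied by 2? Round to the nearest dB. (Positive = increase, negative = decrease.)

With cylindrical spreading the level changes by −10·log₁₀(r₂/r₁).
ΔL = −10·log₁₀(2) = -3.01 dB.

-3 dB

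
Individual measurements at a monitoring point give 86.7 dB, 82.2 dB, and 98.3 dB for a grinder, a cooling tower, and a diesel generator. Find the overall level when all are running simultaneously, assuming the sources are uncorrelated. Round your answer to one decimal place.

For uncorrelated sources the intensities add, so convert each level to linear form, sum, and take 10·log₁₀ of the total.
Σ 10^(L/10) = 10^(86.7/10) + 10^(82.2/10) + 10^(98.3/10) = 7.395e+09.
L_total = 10·log₁₀(7.395e+09) = 98.69 dB.

98.7 dB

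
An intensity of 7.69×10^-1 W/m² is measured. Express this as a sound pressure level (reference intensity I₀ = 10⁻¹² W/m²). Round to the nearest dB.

119 dB

I/I₀ = 7.69×10^-1/10⁻¹² = 7.69×10^11, and L = 10·log₁₀(I/I₀).
L = 10·(0.8859 + 11) = 118.86 dB.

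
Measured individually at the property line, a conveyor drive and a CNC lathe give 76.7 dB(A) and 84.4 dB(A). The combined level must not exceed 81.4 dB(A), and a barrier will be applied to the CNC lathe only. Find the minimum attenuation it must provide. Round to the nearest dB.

Fixed contribution from the other source: Σ 10^(L/10) = 10^(76.7/10) = 4.677e+07 (76.70 dB(A)).
To meet 81.4 dB(A) overall, the treated CNC lathe may contribute at most 10^(81.4/10) − 4.677e+07 = 9.126e+07, i.e. 79.60 dB(A).
So the CNC lathe must be reduced from 84.4 to 79.60 dB(A): IL = 4.80 dB.

5 dB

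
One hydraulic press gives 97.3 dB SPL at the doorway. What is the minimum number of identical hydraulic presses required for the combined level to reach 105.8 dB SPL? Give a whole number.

Need L₁ + 10·log₁₀ N ≥ 105.8, i.e. log₁₀ N ≥ 0.85.
N ≥ 10^(8.5/10) = 7.079, so N = 8.

8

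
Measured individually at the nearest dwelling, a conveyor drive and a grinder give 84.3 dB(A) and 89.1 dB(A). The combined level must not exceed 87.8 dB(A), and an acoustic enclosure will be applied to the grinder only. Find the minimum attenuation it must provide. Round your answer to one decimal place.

Fixed contribution from the other source: Σ 10^(L/10) = 10^(84.3/10) = 2.692e+08 (84.30 dB(A)).
The limit corresponds to 10^(87.8/10) = 6.026e+08; subtracting the fixed part leaves 3.334e+08 for the grinder, i.e. 85.23 dB(A).
Required insertion loss = 89.1 − 85.23 = 3.87 dB.

3.9 dB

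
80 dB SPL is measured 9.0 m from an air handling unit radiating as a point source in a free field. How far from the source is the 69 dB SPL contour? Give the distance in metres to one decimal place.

31.9 m

Point-source spreading drops the level by 20·log₁₀(r₂/r₁); inverting, r₂/r₁ = 10^(ΔL/20).
r₂ = 9.0·10^((80−69)/20) = 9.0·10^(11.0/20) = 31.93 m.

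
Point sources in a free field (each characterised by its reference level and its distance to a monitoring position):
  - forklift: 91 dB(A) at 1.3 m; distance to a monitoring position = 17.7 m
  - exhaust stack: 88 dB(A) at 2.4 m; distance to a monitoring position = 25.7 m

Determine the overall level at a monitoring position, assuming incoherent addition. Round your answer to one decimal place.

70.9 dB(A)

First find each source's level at the receiver (point-source: −20·log₁₀(r/r_ref)), then combine on an intensity basis.
forklift: 91 − 20·log₁₀(17.7/1.3) = 91 − 22.68 = 68.32 dB(A).
exhaust stack: 88 − 20·log₁₀(25.7/2.4) = 88 − 20.59 = 67.41 dB(A).
Σ 10^(L/10) = 1.229e+07 → L_total = 10·log₁₀(1.229e+07) = 70.90 dB(A).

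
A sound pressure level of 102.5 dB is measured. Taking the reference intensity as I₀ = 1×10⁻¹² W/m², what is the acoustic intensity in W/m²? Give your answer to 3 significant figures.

I/I₀ = 10^(102.5/10) = 1.778e+10, so I = 1.778e+10 × 10⁻¹² W/m².

0.0178 W/m²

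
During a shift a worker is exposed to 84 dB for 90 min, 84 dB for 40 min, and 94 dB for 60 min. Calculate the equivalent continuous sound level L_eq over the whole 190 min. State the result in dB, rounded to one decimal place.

L_eq = 10·log₁₀[(1/T)·Σ tᵢ·10^(Lᵢ/10)] with T = 190 min.
Σ tᵢ·10^(Lᵢ/10) = 90·10^(84/10) + 40·10^(84/10) + 60·10^(94/10) = 1.834e+11.
L_eq = 10·log₁₀(1.834e+11/190) = 89.85 dB.

89.8 dB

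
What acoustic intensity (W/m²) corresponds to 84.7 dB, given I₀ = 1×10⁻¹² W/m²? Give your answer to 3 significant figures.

0.000295 W/m²

L = 10·log₁₀(I/I₀) ⇒ I = I₀·10^(L/10) = 10⁻¹² × 10^8.47.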